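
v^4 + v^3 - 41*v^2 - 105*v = v*(v - 7)*(v + 3)*(v + 5)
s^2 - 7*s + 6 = (s - 6)*(s - 1)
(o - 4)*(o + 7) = o^2 + 3*o - 28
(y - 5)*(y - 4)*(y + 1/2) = y^3 - 17*y^2/2 + 31*y/2 + 10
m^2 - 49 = (m - 7)*(m + 7)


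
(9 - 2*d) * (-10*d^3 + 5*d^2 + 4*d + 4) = 20*d^4 - 100*d^3 + 37*d^2 + 28*d + 36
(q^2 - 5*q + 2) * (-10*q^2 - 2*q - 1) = -10*q^4 + 48*q^3 - 11*q^2 + q - 2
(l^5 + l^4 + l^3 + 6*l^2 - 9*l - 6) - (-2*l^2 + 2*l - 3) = l^5 + l^4 + l^3 + 8*l^2 - 11*l - 3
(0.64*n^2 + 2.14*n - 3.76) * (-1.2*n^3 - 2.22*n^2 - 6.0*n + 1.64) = -0.768*n^5 - 3.9888*n^4 - 4.0788*n^3 - 3.4432*n^2 + 26.0696*n - 6.1664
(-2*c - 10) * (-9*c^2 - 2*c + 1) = 18*c^3 + 94*c^2 + 18*c - 10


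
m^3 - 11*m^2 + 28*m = m*(m - 7)*(m - 4)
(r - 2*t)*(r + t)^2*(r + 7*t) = r^4 + 7*r^3*t - 3*r^2*t^2 - 23*r*t^3 - 14*t^4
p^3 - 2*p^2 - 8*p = p*(p - 4)*(p + 2)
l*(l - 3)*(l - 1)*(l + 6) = l^4 + 2*l^3 - 21*l^2 + 18*l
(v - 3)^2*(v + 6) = v^3 - 27*v + 54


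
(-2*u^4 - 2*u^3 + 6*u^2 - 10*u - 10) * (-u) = 2*u^5 + 2*u^4 - 6*u^3 + 10*u^2 + 10*u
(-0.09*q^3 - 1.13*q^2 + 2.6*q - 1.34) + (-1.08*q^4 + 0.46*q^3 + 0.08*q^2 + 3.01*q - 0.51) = -1.08*q^4 + 0.37*q^3 - 1.05*q^2 + 5.61*q - 1.85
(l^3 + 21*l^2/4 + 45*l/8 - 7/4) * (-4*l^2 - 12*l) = -4*l^5 - 33*l^4 - 171*l^3/2 - 121*l^2/2 + 21*l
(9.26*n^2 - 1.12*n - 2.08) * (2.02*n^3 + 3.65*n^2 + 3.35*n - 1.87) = 18.7052*n^5 + 31.5366*n^4 + 22.7314*n^3 - 28.6602*n^2 - 4.8736*n + 3.8896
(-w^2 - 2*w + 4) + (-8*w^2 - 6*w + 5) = -9*w^2 - 8*w + 9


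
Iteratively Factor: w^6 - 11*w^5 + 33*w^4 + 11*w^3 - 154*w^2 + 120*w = (w + 2)*(w^5 - 13*w^4 + 59*w^3 - 107*w^2 + 60*w) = (w - 5)*(w + 2)*(w^4 - 8*w^3 + 19*w^2 - 12*w) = (w - 5)*(w - 3)*(w + 2)*(w^3 - 5*w^2 + 4*w) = (w - 5)*(w - 4)*(w - 3)*(w + 2)*(w^2 - w) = (w - 5)*(w - 4)*(w - 3)*(w - 1)*(w + 2)*(w)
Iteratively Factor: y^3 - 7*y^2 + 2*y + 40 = (y + 2)*(y^2 - 9*y + 20) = (y - 5)*(y + 2)*(y - 4)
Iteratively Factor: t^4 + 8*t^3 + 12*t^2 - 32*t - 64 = (t + 4)*(t^3 + 4*t^2 - 4*t - 16) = (t + 4)^2*(t^2 - 4) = (t + 2)*(t + 4)^2*(t - 2)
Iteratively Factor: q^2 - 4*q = (q)*(q - 4)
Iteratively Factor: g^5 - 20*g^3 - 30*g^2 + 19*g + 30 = (g - 5)*(g^4 + 5*g^3 + 5*g^2 - 5*g - 6) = (g - 5)*(g + 3)*(g^3 + 2*g^2 - g - 2) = (g - 5)*(g + 2)*(g + 3)*(g^2 - 1) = (g - 5)*(g + 1)*(g + 2)*(g + 3)*(g - 1)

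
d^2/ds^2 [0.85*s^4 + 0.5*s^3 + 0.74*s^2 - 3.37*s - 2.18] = 10.2*s^2 + 3.0*s + 1.48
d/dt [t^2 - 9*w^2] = 2*t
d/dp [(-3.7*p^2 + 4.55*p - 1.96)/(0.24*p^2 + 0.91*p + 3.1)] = (-4.459*p^2 - 21.9992*p + 15.8886)/(0.0576*p^4 + 0.4368*p^3 + 2.3161*p^2 + 5.642*p + 9.61)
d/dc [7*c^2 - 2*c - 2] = 14*c - 2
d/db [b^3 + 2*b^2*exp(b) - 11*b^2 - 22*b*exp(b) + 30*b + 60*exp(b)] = 2*b^2*exp(b) + 3*b^2 - 18*b*exp(b) - 22*b + 38*exp(b) + 30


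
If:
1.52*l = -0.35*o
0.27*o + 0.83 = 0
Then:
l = 0.71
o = -3.07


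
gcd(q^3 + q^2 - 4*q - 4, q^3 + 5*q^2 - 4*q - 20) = q^2 - 4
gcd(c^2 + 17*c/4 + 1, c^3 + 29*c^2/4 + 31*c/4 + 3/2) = c + 1/4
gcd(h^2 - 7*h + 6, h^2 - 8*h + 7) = h - 1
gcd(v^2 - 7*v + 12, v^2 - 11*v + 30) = 1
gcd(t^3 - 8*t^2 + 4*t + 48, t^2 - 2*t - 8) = t^2 - 2*t - 8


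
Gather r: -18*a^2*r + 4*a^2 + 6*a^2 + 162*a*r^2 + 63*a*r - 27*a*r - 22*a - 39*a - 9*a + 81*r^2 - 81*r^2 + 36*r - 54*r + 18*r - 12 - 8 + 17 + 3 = 10*a^2 + 162*a*r^2 - 70*a + r*(-18*a^2 + 36*a)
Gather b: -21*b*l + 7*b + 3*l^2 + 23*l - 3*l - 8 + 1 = b*(7 - 21*l) + 3*l^2 + 20*l - 7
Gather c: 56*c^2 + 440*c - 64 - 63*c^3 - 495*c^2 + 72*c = -63*c^3 - 439*c^2 + 512*c - 64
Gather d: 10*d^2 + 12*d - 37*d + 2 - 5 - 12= 10*d^2 - 25*d - 15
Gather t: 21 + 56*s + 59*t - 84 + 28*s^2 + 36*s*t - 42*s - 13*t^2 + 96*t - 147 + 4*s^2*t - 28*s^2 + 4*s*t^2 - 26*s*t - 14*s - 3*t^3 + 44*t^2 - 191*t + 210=-3*t^3 + t^2*(4*s + 31) + t*(4*s^2 + 10*s - 36)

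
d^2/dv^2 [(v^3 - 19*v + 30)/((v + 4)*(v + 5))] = 84/(v^3 + 12*v^2 + 48*v + 64)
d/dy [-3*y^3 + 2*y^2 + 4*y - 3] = -9*y^2 + 4*y + 4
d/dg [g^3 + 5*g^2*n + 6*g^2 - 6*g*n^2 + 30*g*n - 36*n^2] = 3*g^2 + 10*g*n + 12*g - 6*n^2 + 30*n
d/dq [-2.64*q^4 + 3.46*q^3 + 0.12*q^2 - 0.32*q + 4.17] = -10.56*q^3 + 10.38*q^2 + 0.24*q - 0.32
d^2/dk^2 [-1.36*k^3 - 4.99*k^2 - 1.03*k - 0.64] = -8.16*k - 9.98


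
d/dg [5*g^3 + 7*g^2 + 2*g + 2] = 15*g^2 + 14*g + 2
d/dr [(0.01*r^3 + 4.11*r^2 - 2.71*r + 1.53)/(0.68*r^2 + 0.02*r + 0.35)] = (0.0068*r^4 + 0.000399999999999956*r^3 + 1.9355*r^2 + 0.7962*r - 0.9791)/(0.4624*r^4 + 0.0272*r^3 + 0.4764*r^2 + 0.014*r + 0.1225)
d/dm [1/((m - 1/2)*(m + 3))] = 2*(-4*m - 5)/(4*m^4 + 20*m^3 + 13*m^2 - 30*m + 9)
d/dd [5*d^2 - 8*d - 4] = 10*d - 8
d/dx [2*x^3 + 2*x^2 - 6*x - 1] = 6*x^2 + 4*x - 6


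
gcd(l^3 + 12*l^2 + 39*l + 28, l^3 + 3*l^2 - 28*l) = l + 7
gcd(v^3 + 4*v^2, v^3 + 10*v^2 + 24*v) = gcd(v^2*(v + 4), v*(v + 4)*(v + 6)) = v^2 + 4*v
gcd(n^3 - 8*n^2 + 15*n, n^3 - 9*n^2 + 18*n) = n^2 - 3*n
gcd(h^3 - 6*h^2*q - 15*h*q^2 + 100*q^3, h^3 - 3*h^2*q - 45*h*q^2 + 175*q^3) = h^2 - 10*h*q + 25*q^2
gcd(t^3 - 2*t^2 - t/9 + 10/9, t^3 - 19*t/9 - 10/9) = t^2 - t - 10/9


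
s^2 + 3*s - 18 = (s - 3)*(s + 6)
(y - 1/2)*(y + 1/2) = y^2 - 1/4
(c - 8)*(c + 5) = c^2 - 3*c - 40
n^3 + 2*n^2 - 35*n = n*(n - 5)*(n + 7)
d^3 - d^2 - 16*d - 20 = (d - 5)*(d + 2)^2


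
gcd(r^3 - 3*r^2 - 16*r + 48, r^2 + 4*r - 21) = r - 3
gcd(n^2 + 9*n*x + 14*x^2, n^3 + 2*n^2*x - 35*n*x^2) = n + 7*x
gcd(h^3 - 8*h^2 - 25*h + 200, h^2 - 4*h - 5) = h - 5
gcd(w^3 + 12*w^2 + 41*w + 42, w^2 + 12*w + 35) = w + 7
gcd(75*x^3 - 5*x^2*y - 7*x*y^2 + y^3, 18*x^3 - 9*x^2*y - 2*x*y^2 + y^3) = 3*x + y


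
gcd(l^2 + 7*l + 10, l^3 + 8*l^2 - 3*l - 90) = l + 5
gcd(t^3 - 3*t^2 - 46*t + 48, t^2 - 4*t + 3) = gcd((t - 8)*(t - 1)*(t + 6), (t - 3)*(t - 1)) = t - 1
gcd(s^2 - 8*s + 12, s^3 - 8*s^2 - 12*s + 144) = s - 6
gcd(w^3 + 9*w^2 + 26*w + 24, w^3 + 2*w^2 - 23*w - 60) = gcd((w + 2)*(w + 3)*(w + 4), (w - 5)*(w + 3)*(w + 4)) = w^2 + 7*w + 12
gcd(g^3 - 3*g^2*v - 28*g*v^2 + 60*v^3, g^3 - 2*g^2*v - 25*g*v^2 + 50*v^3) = -g^2 - 3*g*v + 10*v^2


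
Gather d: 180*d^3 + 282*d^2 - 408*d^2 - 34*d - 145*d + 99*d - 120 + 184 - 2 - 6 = 180*d^3 - 126*d^2 - 80*d + 56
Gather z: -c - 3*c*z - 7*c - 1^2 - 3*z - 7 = -8*c + z*(-3*c - 3) - 8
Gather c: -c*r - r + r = -c*r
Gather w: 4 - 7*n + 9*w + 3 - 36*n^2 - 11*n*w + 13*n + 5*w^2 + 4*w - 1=-36*n^2 + 6*n + 5*w^2 + w*(13 - 11*n) + 6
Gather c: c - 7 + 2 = c - 5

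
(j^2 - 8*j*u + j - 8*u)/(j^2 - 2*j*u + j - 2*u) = (-j + 8*u)/(-j + 2*u)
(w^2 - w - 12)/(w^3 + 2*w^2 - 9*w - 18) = (w - 4)/(w^2 - w - 6)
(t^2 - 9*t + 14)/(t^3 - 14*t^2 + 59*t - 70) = 1/(t - 5)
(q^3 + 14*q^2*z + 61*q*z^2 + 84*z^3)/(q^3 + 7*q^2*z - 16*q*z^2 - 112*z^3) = (-q - 3*z)/(-q + 4*z)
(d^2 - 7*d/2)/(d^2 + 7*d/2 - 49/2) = d/(d + 7)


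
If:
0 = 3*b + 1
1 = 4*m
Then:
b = -1/3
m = 1/4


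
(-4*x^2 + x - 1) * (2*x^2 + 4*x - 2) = -8*x^4 - 14*x^3 + 10*x^2 - 6*x + 2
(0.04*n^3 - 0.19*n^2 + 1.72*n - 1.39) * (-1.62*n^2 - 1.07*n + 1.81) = -0.0648*n^5 + 0.265*n^4 - 2.5107*n^3 + 0.0674999999999997*n^2 + 4.6005*n - 2.5159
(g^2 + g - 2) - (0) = g^2 + g - 2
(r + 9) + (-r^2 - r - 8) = 1 - r^2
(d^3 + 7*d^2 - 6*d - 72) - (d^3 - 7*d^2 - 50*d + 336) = 14*d^2 + 44*d - 408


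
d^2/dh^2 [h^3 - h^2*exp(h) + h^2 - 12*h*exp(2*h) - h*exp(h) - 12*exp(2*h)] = -h^2*exp(h) - 48*h*exp(2*h) - 5*h*exp(h) + 6*h - 96*exp(2*h) - 4*exp(h) + 2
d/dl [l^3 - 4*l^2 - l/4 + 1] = 3*l^2 - 8*l - 1/4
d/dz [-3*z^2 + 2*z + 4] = 2 - 6*z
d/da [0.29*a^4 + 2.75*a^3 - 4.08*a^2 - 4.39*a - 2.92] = 1.16*a^3 + 8.25*a^2 - 8.16*a - 4.39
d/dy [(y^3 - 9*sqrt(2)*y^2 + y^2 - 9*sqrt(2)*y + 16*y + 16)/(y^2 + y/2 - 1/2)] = 2*(2*y^2 - 2*y - 32 + 9*sqrt(2))/(4*y^2 - 4*y + 1)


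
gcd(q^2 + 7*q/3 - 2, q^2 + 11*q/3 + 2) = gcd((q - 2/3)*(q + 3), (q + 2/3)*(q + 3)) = q + 3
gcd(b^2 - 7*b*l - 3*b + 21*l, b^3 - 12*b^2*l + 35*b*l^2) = b - 7*l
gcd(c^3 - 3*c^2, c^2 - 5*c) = c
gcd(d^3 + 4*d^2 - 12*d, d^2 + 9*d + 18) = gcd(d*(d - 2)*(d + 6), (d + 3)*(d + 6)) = d + 6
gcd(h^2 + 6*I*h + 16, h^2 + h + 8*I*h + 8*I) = h + 8*I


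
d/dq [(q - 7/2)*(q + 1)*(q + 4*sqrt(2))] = 3*q^2 - 5*q + 8*sqrt(2)*q - 10*sqrt(2) - 7/2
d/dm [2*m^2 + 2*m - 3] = 4*m + 2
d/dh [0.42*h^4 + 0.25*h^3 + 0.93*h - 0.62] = 1.68*h^3 + 0.75*h^2 + 0.93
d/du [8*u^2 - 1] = 16*u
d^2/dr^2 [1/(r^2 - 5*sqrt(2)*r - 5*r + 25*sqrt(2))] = 2*(-r^2 + 5*r + 5*sqrt(2)*r + (-2*r + 5 + 5*sqrt(2))^2 - 25*sqrt(2))/(r^2 - 5*sqrt(2)*r - 5*r + 25*sqrt(2))^3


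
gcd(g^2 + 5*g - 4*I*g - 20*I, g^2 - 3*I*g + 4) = g - 4*I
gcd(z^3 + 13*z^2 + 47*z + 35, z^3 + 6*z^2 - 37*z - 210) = z^2 + 12*z + 35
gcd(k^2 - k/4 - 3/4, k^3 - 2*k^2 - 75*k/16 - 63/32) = k + 3/4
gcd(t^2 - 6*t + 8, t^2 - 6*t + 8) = t^2 - 6*t + 8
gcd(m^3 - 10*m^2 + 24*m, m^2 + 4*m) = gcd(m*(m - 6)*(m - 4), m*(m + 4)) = m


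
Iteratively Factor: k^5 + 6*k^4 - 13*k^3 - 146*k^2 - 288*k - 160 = (k + 4)*(k^4 + 2*k^3 - 21*k^2 - 62*k - 40) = (k + 4)^2*(k^3 - 2*k^2 - 13*k - 10) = (k - 5)*(k + 4)^2*(k^2 + 3*k + 2) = (k - 5)*(k + 2)*(k + 4)^2*(k + 1)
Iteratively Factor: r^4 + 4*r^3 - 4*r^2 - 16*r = (r + 4)*(r^3 - 4*r) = r*(r + 4)*(r^2 - 4) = r*(r + 2)*(r + 4)*(r - 2)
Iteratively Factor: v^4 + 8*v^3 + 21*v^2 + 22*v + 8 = (v + 1)*(v^3 + 7*v^2 + 14*v + 8) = (v + 1)*(v + 2)*(v^2 + 5*v + 4) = (v + 1)*(v + 2)*(v + 4)*(v + 1)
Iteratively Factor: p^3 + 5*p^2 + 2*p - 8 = (p - 1)*(p^2 + 6*p + 8) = (p - 1)*(p + 2)*(p + 4)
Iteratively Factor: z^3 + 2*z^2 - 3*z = (z - 1)*(z^2 + 3*z) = z*(z - 1)*(z + 3)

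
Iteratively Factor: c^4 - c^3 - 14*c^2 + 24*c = (c + 4)*(c^3 - 5*c^2 + 6*c) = c*(c + 4)*(c^2 - 5*c + 6) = c*(c - 3)*(c + 4)*(c - 2)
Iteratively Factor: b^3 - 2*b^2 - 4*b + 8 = (b + 2)*(b^2 - 4*b + 4) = (b - 2)*(b + 2)*(b - 2)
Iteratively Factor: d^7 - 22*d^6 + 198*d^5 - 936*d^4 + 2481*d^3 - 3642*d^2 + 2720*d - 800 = (d - 1)*(d^6 - 21*d^5 + 177*d^4 - 759*d^3 + 1722*d^2 - 1920*d + 800) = (d - 4)*(d - 1)*(d^5 - 17*d^4 + 109*d^3 - 323*d^2 + 430*d - 200) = (d - 4)^2*(d - 1)*(d^4 - 13*d^3 + 57*d^2 - 95*d + 50) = (d - 4)^2*(d - 1)^2*(d^3 - 12*d^2 + 45*d - 50) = (d - 5)*(d - 4)^2*(d - 1)^2*(d^2 - 7*d + 10) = (d - 5)*(d - 4)^2*(d - 2)*(d - 1)^2*(d - 5)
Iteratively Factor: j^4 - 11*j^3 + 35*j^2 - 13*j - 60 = (j + 1)*(j^3 - 12*j^2 + 47*j - 60) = (j - 5)*(j + 1)*(j^2 - 7*j + 12) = (j - 5)*(j - 3)*(j + 1)*(j - 4)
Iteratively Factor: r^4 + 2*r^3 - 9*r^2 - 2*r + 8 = (r - 1)*(r^3 + 3*r^2 - 6*r - 8) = (r - 2)*(r - 1)*(r^2 + 5*r + 4) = (r - 2)*(r - 1)*(r + 4)*(r + 1)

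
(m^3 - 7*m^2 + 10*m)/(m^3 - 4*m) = (m - 5)/(m + 2)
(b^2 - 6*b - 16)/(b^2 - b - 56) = (b + 2)/(b + 7)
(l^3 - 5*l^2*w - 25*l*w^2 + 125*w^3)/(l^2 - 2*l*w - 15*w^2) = (l^2 - 25*w^2)/(l + 3*w)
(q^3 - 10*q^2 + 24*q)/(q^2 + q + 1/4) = 4*q*(q^2 - 10*q + 24)/(4*q^2 + 4*q + 1)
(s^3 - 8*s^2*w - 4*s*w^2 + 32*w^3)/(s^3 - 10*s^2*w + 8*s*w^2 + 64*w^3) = (s - 2*w)/(s - 4*w)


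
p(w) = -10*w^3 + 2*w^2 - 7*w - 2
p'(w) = -30*w^2 + 4*w - 7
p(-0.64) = 5.92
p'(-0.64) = -21.85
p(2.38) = -142.14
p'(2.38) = -167.41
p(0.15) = -3.04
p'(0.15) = -7.08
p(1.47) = -39.73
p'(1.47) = -65.95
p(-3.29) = 398.79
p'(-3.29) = -344.88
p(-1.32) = 33.72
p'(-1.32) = -64.55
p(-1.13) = 22.89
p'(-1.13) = -49.83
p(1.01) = -17.33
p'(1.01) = -33.56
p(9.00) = -7193.00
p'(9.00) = -2401.00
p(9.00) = -7193.00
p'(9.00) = -2401.00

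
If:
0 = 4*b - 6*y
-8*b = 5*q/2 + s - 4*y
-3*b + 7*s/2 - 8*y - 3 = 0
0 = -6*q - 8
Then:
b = 26/81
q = -4/3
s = 394/243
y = 52/243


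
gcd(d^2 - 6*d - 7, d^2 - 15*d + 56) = d - 7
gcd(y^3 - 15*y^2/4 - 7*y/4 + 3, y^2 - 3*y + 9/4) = 1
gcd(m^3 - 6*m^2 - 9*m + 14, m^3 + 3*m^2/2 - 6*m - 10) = m + 2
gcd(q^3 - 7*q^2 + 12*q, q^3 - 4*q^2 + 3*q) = q^2 - 3*q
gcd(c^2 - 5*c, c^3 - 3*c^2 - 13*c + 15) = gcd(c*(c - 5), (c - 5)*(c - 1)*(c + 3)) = c - 5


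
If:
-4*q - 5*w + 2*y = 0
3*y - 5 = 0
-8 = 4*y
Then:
No Solution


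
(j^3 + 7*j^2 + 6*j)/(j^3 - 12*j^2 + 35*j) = (j^2 + 7*j + 6)/(j^2 - 12*j + 35)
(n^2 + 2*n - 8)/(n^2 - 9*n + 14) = (n + 4)/(n - 7)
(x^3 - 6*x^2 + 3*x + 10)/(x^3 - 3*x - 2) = (x - 5)/(x + 1)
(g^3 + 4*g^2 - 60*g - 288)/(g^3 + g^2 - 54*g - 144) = (g + 6)/(g + 3)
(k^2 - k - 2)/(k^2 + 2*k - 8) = (k + 1)/(k + 4)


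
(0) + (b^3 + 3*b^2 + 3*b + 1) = b^3 + 3*b^2 + 3*b + 1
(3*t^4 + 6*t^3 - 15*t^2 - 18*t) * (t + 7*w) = 3*t^5 + 21*t^4*w + 6*t^4 + 42*t^3*w - 15*t^3 - 105*t^2*w - 18*t^2 - 126*t*w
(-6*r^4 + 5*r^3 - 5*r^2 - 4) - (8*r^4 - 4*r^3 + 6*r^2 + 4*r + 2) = -14*r^4 + 9*r^3 - 11*r^2 - 4*r - 6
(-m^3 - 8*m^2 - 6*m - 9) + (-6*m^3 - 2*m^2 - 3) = -7*m^3 - 10*m^2 - 6*m - 12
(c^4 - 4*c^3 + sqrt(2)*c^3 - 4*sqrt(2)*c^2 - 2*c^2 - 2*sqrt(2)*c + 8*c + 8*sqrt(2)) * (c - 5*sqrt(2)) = c^5 - 4*sqrt(2)*c^4 - 4*c^4 - 12*c^3 + 16*sqrt(2)*c^3 + 8*sqrt(2)*c^2 + 48*c^2 - 32*sqrt(2)*c + 20*c - 80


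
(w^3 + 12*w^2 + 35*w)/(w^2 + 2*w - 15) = w*(w + 7)/(w - 3)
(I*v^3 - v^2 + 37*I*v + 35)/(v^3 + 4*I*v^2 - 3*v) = (I*v^3 - v^2 + 37*I*v + 35)/(v*(v^2 + 4*I*v - 3))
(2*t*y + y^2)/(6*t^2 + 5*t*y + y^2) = y/(3*t + y)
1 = 1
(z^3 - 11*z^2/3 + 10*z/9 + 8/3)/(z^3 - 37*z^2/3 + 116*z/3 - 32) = (z + 2/3)/(z - 8)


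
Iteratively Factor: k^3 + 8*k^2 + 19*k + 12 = (k + 1)*(k^2 + 7*k + 12) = (k + 1)*(k + 3)*(k + 4)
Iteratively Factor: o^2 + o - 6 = (o - 2)*(o + 3)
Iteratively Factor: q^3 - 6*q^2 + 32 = (q - 4)*(q^2 - 2*q - 8) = (q - 4)^2*(q + 2)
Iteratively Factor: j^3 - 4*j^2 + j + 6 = (j - 3)*(j^2 - j - 2) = (j - 3)*(j + 1)*(j - 2)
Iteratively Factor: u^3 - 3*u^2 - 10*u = (u + 2)*(u^2 - 5*u) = u*(u + 2)*(u - 5)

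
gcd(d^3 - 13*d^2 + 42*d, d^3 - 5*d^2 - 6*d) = d^2 - 6*d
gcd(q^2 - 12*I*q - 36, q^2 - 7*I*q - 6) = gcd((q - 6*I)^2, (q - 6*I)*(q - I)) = q - 6*I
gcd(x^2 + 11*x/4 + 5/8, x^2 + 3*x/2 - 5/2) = x + 5/2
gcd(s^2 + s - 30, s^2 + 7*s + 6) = s + 6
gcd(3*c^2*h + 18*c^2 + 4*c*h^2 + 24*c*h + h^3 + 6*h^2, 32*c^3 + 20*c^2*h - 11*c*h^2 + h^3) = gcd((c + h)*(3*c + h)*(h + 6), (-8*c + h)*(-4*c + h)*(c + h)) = c + h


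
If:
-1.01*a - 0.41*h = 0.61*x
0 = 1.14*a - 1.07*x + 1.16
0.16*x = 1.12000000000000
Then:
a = 5.55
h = -24.09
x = 7.00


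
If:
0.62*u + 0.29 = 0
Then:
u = -0.47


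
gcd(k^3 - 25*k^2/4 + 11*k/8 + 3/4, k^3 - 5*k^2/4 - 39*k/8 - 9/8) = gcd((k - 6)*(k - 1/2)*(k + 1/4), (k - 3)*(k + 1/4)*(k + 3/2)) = k + 1/4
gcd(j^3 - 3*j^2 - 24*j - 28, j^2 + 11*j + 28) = 1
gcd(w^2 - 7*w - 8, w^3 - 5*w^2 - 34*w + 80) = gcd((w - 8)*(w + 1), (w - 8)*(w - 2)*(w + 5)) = w - 8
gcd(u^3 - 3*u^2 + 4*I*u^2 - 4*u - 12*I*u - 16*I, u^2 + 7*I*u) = 1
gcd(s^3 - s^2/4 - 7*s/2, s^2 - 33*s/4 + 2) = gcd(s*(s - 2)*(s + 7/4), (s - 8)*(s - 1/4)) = 1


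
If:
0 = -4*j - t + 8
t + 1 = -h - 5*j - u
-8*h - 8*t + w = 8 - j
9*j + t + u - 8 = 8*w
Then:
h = -268*w - 9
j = -65*w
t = 260*w + 8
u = 333*w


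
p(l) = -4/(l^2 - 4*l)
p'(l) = -4*(4 - 2*l)/(l^2 - 4*l)^2 = 8*(l - 2)/(l^2*(l - 4)^2)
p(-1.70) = -0.41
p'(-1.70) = -0.32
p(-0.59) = -1.48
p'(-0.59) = -2.83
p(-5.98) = -0.07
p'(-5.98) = -0.02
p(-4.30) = -0.11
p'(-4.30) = -0.04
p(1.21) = 1.18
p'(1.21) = -0.55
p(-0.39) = -2.34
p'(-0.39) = -6.52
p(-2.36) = -0.27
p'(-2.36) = -0.15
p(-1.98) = -0.34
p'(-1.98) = -0.23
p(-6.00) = -0.07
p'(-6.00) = -0.02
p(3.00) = 1.33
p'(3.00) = 0.89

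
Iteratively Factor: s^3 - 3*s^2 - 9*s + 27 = (s - 3)*(s^2 - 9) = (s - 3)^2*(s + 3)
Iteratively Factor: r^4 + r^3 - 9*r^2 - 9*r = (r - 3)*(r^3 + 4*r^2 + 3*r) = (r - 3)*(r + 3)*(r^2 + r) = r*(r - 3)*(r + 3)*(r + 1)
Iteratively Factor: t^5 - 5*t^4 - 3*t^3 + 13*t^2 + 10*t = (t - 5)*(t^4 - 3*t^2 - 2*t) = (t - 5)*(t - 2)*(t^3 + 2*t^2 + t) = (t - 5)*(t - 2)*(t + 1)*(t^2 + t) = (t - 5)*(t - 2)*(t + 1)^2*(t)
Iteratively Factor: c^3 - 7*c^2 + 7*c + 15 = (c - 5)*(c^2 - 2*c - 3) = (c - 5)*(c - 3)*(c + 1)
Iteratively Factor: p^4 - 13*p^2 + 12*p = (p - 1)*(p^3 + p^2 - 12*p) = (p - 3)*(p - 1)*(p^2 + 4*p) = (p - 3)*(p - 1)*(p + 4)*(p)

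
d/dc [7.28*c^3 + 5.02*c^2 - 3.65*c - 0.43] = 21.84*c^2 + 10.04*c - 3.65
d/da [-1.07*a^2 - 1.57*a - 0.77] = -2.14*a - 1.57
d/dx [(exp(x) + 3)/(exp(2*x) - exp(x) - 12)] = -exp(x)/(exp(2*x) - 8*exp(x) + 16)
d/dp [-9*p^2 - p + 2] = -18*p - 1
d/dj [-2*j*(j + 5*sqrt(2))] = -4*j - 10*sqrt(2)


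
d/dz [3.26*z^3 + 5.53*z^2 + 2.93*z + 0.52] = 9.78*z^2 + 11.06*z + 2.93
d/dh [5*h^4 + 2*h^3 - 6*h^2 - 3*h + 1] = 20*h^3 + 6*h^2 - 12*h - 3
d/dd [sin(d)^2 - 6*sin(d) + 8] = 2*(sin(d) - 3)*cos(d)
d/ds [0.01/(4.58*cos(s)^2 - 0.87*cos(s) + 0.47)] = (0.0916*cos(s) - 0.0087)*sin(s)/(4.58*cos(s)^2 - 0.87*cos(s) + 0.47)^2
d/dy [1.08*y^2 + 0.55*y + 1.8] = 2.16*y + 0.55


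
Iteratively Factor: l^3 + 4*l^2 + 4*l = (l + 2)*(l^2 + 2*l) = l*(l + 2)*(l + 2)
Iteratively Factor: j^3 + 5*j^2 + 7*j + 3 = (j + 1)*(j^2 + 4*j + 3) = (j + 1)*(j + 3)*(j + 1)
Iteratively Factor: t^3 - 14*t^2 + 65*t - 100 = (t - 5)*(t^2 - 9*t + 20) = (t - 5)*(t - 4)*(t - 5)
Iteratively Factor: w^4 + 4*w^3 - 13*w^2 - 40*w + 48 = (w + 4)*(w^3 - 13*w + 12) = (w - 3)*(w + 4)*(w^2 + 3*w - 4) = (w - 3)*(w - 1)*(w + 4)*(w + 4)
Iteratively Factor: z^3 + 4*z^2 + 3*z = (z)*(z^2 + 4*z + 3) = z*(z + 3)*(z + 1)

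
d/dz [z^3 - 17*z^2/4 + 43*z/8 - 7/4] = 3*z^2 - 17*z/2 + 43/8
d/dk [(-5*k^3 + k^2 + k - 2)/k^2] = (-5*k^3 - k + 4)/k^3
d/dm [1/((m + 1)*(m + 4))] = (-2*m - 5)/(m^4 + 10*m^3 + 33*m^2 + 40*m + 16)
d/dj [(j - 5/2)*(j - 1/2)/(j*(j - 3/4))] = (36*j^2 - 40*j + 15)/(j^2*(16*j^2 - 24*j + 9))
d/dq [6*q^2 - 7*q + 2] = 12*q - 7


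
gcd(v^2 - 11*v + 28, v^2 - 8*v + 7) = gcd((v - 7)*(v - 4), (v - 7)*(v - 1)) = v - 7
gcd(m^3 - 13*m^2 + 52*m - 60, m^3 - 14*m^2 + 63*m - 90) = m^2 - 11*m + 30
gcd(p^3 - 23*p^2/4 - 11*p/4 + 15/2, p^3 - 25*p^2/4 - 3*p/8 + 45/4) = p^2 - 19*p/4 - 15/2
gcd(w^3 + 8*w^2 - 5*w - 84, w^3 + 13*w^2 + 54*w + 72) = w + 4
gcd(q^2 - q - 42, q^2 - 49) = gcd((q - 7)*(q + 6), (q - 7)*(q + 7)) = q - 7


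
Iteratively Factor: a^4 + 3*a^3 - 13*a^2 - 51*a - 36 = (a + 3)*(a^3 - 13*a - 12) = (a - 4)*(a + 3)*(a^2 + 4*a + 3) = (a - 4)*(a + 3)^2*(a + 1)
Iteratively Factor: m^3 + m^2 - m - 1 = (m + 1)*(m^2 - 1) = (m - 1)*(m + 1)*(m + 1)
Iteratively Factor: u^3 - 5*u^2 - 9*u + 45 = (u - 5)*(u^2 - 9) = (u - 5)*(u - 3)*(u + 3)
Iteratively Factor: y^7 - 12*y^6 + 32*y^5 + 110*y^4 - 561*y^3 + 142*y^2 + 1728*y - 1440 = (y - 3)*(y^6 - 9*y^5 + 5*y^4 + 125*y^3 - 186*y^2 - 416*y + 480) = (y - 3)*(y - 1)*(y^5 - 8*y^4 - 3*y^3 + 122*y^2 - 64*y - 480) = (y - 4)*(y - 3)*(y - 1)*(y^4 - 4*y^3 - 19*y^2 + 46*y + 120) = (y - 5)*(y - 4)*(y - 3)*(y - 1)*(y^3 + y^2 - 14*y - 24) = (y - 5)*(y - 4)^2*(y - 3)*(y - 1)*(y^2 + 5*y + 6) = (y - 5)*(y - 4)^2*(y - 3)*(y - 1)*(y + 3)*(y + 2)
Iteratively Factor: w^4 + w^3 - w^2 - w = (w)*(w^3 + w^2 - w - 1) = w*(w + 1)*(w^2 - 1) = w*(w + 1)^2*(w - 1)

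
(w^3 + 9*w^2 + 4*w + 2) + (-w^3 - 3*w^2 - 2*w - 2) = 6*w^2 + 2*w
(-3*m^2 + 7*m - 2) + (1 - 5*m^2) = -8*m^2 + 7*m - 1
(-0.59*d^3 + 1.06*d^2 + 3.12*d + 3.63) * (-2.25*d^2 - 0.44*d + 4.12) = 1.3275*d^5 - 2.1254*d^4 - 9.9172*d^3 - 5.1731*d^2 + 11.2572*d + 14.9556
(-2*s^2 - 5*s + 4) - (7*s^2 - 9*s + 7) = -9*s^2 + 4*s - 3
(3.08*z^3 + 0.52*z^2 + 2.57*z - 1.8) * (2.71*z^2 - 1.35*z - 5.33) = 8.3468*z^5 - 2.7488*z^4 - 10.1537*z^3 - 11.1191*z^2 - 11.2681*z + 9.594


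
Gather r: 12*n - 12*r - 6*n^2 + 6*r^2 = -6*n^2 + 12*n + 6*r^2 - 12*r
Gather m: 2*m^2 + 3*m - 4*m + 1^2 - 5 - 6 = 2*m^2 - m - 10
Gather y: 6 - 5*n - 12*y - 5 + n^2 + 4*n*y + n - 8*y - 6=n^2 - 4*n + y*(4*n - 20) - 5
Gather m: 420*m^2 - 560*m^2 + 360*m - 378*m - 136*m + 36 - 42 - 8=-140*m^2 - 154*m - 14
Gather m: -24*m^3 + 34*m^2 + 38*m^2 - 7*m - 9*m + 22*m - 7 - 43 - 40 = -24*m^3 + 72*m^2 + 6*m - 90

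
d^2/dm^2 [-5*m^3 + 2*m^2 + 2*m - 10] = 4 - 30*m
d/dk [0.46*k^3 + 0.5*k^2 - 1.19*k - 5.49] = 1.38*k^2 + 1.0*k - 1.19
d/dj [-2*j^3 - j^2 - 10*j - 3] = -6*j^2 - 2*j - 10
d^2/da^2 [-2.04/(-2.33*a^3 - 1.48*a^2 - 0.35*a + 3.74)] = (-(28.5192*a + 6.0384)*(2.33*a^3 + 1.48*a^2 + 0.35*a - 3.74) + 2.04*(6.99*a^2 + 2.96*a + 0.35)*(13.98*a^2 + 5.92*a + 0.7))/(2.33*a^3 + 1.48*a^2 + 0.35*a - 3.74)^3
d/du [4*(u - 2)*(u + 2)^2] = 4*(u + 2)*(3*u - 2)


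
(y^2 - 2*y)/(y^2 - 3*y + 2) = y/(y - 1)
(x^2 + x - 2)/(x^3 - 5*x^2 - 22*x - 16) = (x - 1)/(x^2 - 7*x - 8)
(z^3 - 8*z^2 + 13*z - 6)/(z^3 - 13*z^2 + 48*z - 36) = (z - 1)/(z - 6)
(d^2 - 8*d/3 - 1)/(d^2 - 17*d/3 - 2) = (d - 3)/(d - 6)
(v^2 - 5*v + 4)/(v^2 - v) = (v - 4)/v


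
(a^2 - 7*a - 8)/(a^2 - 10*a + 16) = (a + 1)/(a - 2)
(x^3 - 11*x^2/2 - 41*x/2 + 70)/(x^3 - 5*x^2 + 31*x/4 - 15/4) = 2*(x^2 - 3*x - 28)/(2*x^2 - 5*x + 3)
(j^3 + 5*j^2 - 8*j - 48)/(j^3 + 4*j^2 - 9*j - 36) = (j + 4)/(j + 3)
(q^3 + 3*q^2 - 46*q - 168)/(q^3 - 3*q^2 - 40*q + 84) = (q + 4)/(q - 2)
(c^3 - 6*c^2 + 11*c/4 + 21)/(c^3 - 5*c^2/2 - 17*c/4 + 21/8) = 2*(c - 4)/(2*c - 1)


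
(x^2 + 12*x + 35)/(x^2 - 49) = (x + 5)/(x - 7)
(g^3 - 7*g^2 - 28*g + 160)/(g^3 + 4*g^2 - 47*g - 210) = (g^2 - 12*g + 32)/(g^2 - g - 42)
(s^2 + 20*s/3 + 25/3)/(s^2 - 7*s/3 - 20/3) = (s + 5)/(s - 4)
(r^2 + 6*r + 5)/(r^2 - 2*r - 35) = (r + 1)/(r - 7)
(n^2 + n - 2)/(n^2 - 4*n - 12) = (n - 1)/(n - 6)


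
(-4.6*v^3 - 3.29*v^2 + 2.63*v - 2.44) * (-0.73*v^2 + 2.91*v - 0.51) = 3.358*v^5 - 10.9843*v^4 - 9.1478*v^3 + 11.1124*v^2 - 8.4417*v + 1.2444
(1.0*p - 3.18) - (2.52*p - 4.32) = 1.14 - 1.52*p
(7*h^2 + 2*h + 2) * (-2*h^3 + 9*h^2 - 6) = -14*h^5 + 59*h^4 + 14*h^3 - 24*h^2 - 12*h - 12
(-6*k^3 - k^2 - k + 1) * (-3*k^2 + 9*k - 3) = 18*k^5 - 51*k^4 + 12*k^3 - 9*k^2 + 12*k - 3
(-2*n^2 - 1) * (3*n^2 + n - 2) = -6*n^4 - 2*n^3 + n^2 - n + 2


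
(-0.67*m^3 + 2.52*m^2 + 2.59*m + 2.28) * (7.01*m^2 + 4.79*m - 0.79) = -4.6967*m^5 + 14.4559*m^4 + 30.756*m^3 + 26.3981*m^2 + 8.8751*m - 1.8012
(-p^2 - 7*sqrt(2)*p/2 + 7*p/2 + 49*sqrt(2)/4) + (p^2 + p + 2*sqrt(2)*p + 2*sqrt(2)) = -3*sqrt(2)*p/2 + 9*p/2 + 57*sqrt(2)/4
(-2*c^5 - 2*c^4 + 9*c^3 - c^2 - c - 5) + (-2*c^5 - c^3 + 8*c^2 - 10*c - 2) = -4*c^5 - 2*c^4 + 8*c^3 + 7*c^2 - 11*c - 7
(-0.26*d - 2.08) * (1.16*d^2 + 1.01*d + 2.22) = -0.3016*d^3 - 2.6754*d^2 - 2.678*d - 4.6176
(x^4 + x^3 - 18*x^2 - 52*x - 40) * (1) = x^4 + x^3 - 18*x^2 - 52*x - 40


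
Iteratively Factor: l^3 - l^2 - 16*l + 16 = (l - 4)*(l^2 + 3*l - 4) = (l - 4)*(l - 1)*(l + 4)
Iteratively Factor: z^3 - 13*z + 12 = (z + 4)*(z^2 - 4*z + 3) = (z - 1)*(z + 4)*(z - 3)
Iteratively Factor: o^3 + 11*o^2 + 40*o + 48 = (o + 3)*(o^2 + 8*o + 16) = (o + 3)*(o + 4)*(o + 4)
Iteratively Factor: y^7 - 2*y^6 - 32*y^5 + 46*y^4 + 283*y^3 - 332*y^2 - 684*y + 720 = (y + 4)*(y^6 - 6*y^5 - 8*y^4 + 78*y^3 - 29*y^2 - 216*y + 180) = (y - 5)*(y + 4)*(y^5 - y^4 - 13*y^3 + 13*y^2 + 36*y - 36) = (y - 5)*(y + 2)*(y + 4)*(y^4 - 3*y^3 - 7*y^2 + 27*y - 18) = (y - 5)*(y - 3)*(y + 2)*(y + 4)*(y^3 - 7*y + 6) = (y - 5)*(y - 3)*(y - 2)*(y + 2)*(y + 4)*(y^2 + 2*y - 3) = (y - 5)*(y - 3)*(y - 2)*(y - 1)*(y + 2)*(y + 4)*(y + 3)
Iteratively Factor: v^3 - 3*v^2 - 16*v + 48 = (v - 3)*(v^2 - 16) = (v - 4)*(v - 3)*(v + 4)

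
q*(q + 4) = q^2 + 4*q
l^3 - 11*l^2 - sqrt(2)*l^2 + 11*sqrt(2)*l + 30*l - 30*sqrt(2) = (l - 6)*(l - 5)*(l - sqrt(2))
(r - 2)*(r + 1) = r^2 - r - 2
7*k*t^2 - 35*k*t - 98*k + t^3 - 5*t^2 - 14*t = (7*k + t)*(t - 7)*(t + 2)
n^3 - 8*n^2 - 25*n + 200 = (n - 8)*(n - 5)*(n + 5)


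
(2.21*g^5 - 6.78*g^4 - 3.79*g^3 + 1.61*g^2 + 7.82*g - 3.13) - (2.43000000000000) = 2.21*g^5 - 6.78*g^4 - 3.79*g^3 + 1.61*g^2 + 7.82*g - 5.56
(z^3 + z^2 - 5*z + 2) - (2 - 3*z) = z^3 + z^2 - 2*z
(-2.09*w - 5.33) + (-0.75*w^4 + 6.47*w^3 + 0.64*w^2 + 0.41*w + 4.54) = -0.75*w^4 + 6.47*w^3 + 0.64*w^2 - 1.68*w - 0.79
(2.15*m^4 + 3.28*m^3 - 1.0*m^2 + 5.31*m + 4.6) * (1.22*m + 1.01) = 2.623*m^5 + 6.1731*m^4 + 2.0928*m^3 + 5.4682*m^2 + 10.9751*m + 4.646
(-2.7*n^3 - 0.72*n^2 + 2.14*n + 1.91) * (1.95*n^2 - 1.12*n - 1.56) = -5.265*n^5 + 1.62*n^4 + 9.1914*n^3 + 2.4509*n^2 - 5.4776*n - 2.9796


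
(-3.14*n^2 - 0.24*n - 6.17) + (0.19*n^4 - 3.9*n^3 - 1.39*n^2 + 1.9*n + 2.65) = 0.19*n^4 - 3.9*n^3 - 4.53*n^2 + 1.66*n - 3.52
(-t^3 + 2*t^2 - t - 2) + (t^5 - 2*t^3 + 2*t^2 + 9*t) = t^5 - 3*t^3 + 4*t^2 + 8*t - 2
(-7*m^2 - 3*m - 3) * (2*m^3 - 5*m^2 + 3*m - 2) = -14*m^5 + 29*m^4 - 12*m^3 + 20*m^2 - 3*m + 6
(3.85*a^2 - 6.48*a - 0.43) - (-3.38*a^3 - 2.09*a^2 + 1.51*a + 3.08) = 3.38*a^3 + 5.94*a^2 - 7.99*a - 3.51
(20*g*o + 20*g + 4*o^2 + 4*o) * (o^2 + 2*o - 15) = 20*g*o^3 + 60*g*o^2 - 260*g*o - 300*g + 4*o^4 + 12*o^3 - 52*o^2 - 60*o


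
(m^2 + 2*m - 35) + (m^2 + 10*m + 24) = 2*m^2 + 12*m - 11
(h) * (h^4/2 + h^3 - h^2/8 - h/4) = h^5/2 + h^4 - h^3/8 - h^2/4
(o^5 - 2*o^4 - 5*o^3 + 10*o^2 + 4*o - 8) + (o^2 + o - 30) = o^5 - 2*o^4 - 5*o^3 + 11*o^2 + 5*o - 38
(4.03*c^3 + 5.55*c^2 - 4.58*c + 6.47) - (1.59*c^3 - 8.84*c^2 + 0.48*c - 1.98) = 2.44*c^3 + 14.39*c^2 - 5.06*c + 8.45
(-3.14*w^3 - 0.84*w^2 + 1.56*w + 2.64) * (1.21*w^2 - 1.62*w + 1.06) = -3.7994*w^5 + 4.0704*w^4 - 0.0800000000000003*w^3 - 0.2232*w^2 - 2.6232*w + 2.7984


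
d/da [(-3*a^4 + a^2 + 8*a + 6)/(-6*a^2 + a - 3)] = (36*a^5 - 9*a^4 + 36*a^3 + 49*a^2 + 66*a - 30)/(36*a^4 - 12*a^3 + 37*a^2 - 6*a + 9)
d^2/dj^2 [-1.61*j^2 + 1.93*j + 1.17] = -3.22000000000000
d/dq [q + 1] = 1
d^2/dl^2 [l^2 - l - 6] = 2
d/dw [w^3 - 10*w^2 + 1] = w*(3*w - 20)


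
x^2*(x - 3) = x^3 - 3*x^2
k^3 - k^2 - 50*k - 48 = (k - 8)*(k + 1)*(k + 6)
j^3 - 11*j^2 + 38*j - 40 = (j - 5)*(j - 4)*(j - 2)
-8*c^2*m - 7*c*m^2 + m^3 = m*(-8*c + m)*(c + m)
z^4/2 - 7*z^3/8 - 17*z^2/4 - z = z*(z/2 + 1)*(z - 4)*(z + 1/4)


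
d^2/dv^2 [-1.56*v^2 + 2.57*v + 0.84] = -3.12000000000000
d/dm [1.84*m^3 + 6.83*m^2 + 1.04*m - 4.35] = 5.52*m^2 + 13.66*m + 1.04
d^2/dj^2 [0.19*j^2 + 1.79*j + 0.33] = 0.380000000000000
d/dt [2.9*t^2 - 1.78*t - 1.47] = 5.8*t - 1.78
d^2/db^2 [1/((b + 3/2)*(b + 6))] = 4*(4*(b + 6)^2 + 2*(b + 6)*(2*b + 3) + (2*b + 3)^2)/((b + 6)^3*(2*b + 3)^3)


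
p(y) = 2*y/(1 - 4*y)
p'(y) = 8*y/(1 - 4*y)^2 + 2/(1 - 4*y)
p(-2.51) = -0.45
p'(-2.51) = 0.02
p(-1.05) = -0.40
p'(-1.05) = 0.07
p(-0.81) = -0.38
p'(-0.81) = 0.11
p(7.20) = -0.52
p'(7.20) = 0.00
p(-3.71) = -0.47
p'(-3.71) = 0.01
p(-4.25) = -0.47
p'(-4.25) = 0.01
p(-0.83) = -0.38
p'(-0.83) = 0.11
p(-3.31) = -0.46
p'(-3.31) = 0.01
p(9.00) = -0.51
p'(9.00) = 0.00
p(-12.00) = -0.49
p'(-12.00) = 0.00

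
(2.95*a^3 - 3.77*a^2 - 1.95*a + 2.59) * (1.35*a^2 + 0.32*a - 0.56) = 3.9825*a^5 - 4.1455*a^4 - 5.4909*a^3 + 4.9837*a^2 + 1.9208*a - 1.4504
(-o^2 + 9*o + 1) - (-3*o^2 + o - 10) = 2*o^2 + 8*o + 11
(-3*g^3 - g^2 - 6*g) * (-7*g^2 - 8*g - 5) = 21*g^5 + 31*g^4 + 65*g^3 + 53*g^2 + 30*g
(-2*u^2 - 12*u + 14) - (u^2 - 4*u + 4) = -3*u^2 - 8*u + 10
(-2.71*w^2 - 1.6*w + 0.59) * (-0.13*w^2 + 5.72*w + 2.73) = 0.3523*w^4 - 15.2932*w^3 - 16.627*w^2 - 0.993200000000001*w + 1.6107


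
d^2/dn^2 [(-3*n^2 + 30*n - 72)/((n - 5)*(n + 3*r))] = 6*(2*(n - 5)^3*(n + 3*r) + (n - 5)^2*(n + 3*r)^2 + (n - 5)^2*(-n^2 + 10*n - 24) + (n - 5)*(n + 3*r)*(-n^2 + 10*n - 24) + (n + 3*r)^2*(-n^2 + 10*n - 24))/((n - 5)^3*(n + 3*r)^3)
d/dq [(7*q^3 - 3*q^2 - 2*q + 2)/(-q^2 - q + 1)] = q*(-7*q^3 - 14*q^2 + 22*q - 2)/(q^4 + 2*q^3 - q^2 - 2*q + 1)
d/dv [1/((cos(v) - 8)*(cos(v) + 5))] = (2*cos(v) - 3)*sin(v)/((cos(v) - 8)^2*(cos(v) + 5)^2)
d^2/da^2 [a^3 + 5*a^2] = 6*a + 10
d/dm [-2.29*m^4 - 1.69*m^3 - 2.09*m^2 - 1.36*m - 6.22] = -9.16*m^3 - 5.07*m^2 - 4.18*m - 1.36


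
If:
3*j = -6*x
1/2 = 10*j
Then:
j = 1/20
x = -1/40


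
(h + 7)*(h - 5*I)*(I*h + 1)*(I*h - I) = -h^4 - 6*h^3 + 6*I*h^3 + 12*h^2 + 36*I*h^2 + 30*h - 42*I*h - 35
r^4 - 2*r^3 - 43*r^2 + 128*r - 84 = (r - 6)*(r - 2)*(r - 1)*(r + 7)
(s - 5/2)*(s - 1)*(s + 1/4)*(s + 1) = s^4 - 9*s^3/4 - 13*s^2/8 + 9*s/4 + 5/8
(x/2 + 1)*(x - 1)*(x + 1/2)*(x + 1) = x^4/2 + 5*x^3/4 - 5*x/4 - 1/2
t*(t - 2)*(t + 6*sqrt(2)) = t^3 - 2*t^2 + 6*sqrt(2)*t^2 - 12*sqrt(2)*t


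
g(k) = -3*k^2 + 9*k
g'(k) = 9 - 6*k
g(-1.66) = -23.21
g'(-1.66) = 18.96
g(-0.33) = -3.30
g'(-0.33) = 10.98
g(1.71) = 6.62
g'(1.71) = -1.26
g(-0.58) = -6.23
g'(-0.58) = 12.48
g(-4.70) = -108.57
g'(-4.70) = 37.20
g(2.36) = 4.53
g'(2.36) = -5.16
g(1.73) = 6.59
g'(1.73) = -1.38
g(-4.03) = -84.99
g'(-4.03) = 33.18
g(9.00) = -162.00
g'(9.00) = -45.00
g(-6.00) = -162.00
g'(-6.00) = 45.00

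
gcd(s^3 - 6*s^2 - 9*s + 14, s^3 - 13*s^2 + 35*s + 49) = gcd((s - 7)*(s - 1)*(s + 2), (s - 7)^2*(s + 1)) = s - 7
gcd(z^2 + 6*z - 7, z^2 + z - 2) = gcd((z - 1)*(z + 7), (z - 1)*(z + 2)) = z - 1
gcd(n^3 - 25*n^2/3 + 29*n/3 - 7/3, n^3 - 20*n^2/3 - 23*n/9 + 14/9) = n^2 - 22*n/3 + 7/3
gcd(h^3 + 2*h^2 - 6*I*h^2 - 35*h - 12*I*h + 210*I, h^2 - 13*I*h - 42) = h - 6*I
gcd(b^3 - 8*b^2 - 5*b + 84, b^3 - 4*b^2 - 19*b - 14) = b - 7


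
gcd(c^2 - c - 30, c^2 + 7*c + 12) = 1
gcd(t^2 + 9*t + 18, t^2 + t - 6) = t + 3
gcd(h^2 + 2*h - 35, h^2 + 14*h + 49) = h + 7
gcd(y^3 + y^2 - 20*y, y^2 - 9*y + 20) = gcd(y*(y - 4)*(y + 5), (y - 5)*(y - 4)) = y - 4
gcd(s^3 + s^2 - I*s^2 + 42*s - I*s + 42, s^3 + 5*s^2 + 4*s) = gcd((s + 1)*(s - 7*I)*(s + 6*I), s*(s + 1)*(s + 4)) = s + 1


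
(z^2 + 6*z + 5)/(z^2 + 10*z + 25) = (z + 1)/(z + 5)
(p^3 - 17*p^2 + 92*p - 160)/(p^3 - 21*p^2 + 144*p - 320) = (p - 4)/(p - 8)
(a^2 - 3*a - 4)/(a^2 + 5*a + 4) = (a - 4)/(a + 4)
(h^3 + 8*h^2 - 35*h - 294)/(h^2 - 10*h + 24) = (h^2 + 14*h + 49)/(h - 4)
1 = 1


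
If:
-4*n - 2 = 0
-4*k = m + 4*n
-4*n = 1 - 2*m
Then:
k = 5/8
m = -1/2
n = -1/2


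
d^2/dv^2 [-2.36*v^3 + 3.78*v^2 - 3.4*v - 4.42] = 7.56 - 14.16*v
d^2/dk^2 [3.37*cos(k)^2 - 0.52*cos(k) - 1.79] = 0.52*cos(k) - 6.74*cos(2*k)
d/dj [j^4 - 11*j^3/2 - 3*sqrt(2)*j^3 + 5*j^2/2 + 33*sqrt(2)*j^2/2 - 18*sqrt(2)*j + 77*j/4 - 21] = 4*j^3 - 33*j^2/2 - 9*sqrt(2)*j^2 + 5*j + 33*sqrt(2)*j - 18*sqrt(2) + 77/4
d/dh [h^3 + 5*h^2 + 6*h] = 3*h^2 + 10*h + 6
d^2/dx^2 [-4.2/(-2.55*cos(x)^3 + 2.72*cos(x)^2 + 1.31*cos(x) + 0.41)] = (-491.589*(1.0*sin(x)^2 + 0.711111111111111*cos(x) - 0.82875816993464)^2*sin(x)^2 + (2.5305*cos(x) - 22.848*cos(2*x) + 24.0975*cos(3*x))*(-2.55*cos(x)^3 + 2.72*cos(x)^2 + 1.31*cos(x) + 0.41))/(-2.55*cos(x)^3 + 2.72*cos(x)^2 + 1.31*cos(x) + 0.41)^3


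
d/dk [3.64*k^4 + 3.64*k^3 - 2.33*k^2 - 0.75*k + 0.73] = 14.56*k^3 + 10.92*k^2 - 4.66*k - 0.75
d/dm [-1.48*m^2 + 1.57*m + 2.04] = 1.57 - 2.96*m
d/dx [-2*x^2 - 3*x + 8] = -4*x - 3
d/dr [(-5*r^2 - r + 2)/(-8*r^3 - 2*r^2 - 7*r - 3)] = (-40*r^4 - 16*r^3 + 81*r^2 + 38*r + 17)/(64*r^6 + 32*r^5 + 116*r^4 + 76*r^3 + 61*r^2 + 42*r + 9)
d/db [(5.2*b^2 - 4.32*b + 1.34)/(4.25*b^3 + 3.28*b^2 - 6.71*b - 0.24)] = (-22.1*b^4 + 36.72*b^3 - 37.8074*b^2 - 11.2864*b + 10.0282)/(18.0625*b^6 + 27.88*b^5 - 46.2766*b^4 - 46.0576*b^3 + 43.4497*b^2 + 3.2208*b + 0.0576)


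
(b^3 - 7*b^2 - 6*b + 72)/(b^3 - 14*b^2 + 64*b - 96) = (b + 3)/(b - 4)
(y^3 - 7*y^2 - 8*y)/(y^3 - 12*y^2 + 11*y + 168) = y*(y + 1)/(y^2 - 4*y - 21)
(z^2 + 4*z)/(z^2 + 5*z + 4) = z/(z + 1)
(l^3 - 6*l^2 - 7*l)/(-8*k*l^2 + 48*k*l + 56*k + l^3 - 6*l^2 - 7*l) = -l/(8*k - l)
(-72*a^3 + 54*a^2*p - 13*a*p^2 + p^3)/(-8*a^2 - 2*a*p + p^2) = (18*a^2 - 9*a*p + p^2)/(2*a + p)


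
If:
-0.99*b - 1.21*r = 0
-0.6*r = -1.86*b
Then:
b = 0.00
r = 0.00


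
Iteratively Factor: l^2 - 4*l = (l)*(l - 4)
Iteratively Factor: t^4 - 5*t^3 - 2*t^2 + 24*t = (t)*(t^3 - 5*t^2 - 2*t + 24) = t*(t + 2)*(t^2 - 7*t + 12) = t*(t - 3)*(t + 2)*(t - 4)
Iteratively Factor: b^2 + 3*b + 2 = (b + 2)*(b + 1)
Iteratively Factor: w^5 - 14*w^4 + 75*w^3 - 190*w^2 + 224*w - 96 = (w - 4)*(w^4 - 10*w^3 + 35*w^2 - 50*w + 24) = (w - 4)*(w - 1)*(w^3 - 9*w^2 + 26*w - 24) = (w - 4)*(w - 2)*(w - 1)*(w^2 - 7*w + 12) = (w - 4)*(w - 3)*(w - 2)*(w - 1)*(w - 4)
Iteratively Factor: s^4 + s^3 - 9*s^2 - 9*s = (s + 3)*(s^3 - 2*s^2 - 3*s) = (s + 1)*(s + 3)*(s^2 - 3*s) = s*(s + 1)*(s + 3)*(s - 3)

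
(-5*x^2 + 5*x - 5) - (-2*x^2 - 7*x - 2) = -3*x^2 + 12*x - 3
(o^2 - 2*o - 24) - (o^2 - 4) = -2*o - 20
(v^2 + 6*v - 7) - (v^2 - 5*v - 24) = 11*v + 17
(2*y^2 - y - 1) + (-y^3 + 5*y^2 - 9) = -y^3 + 7*y^2 - y - 10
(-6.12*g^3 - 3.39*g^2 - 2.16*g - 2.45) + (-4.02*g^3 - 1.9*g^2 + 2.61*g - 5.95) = -10.14*g^3 - 5.29*g^2 + 0.45*g - 8.4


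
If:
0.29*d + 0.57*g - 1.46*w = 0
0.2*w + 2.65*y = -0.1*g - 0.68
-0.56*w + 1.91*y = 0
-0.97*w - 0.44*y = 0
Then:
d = 13.37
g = -6.80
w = 0.00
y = 0.00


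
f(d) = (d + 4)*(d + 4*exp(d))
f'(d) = d + (d + 4)*(4*exp(d) + 1) + 4*exp(d)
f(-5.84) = 10.72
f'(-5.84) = -7.69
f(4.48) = 3030.91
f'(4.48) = 3358.82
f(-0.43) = 7.75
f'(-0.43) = 15.03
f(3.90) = 1591.93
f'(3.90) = 1770.53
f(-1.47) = -1.39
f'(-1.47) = 4.31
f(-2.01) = -2.93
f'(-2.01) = 1.58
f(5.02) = 5508.20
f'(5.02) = 6082.61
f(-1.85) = -2.63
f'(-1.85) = 2.28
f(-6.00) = 11.98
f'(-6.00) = -8.01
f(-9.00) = 45.00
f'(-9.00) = -14.00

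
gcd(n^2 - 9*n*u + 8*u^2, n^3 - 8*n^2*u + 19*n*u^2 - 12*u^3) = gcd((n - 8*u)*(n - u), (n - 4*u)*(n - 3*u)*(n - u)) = -n + u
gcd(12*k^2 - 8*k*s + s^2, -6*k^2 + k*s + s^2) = -2*k + s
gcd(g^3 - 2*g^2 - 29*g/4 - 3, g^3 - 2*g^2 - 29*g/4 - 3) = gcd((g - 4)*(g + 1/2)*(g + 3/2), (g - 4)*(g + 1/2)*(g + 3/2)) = g^3 - 2*g^2 - 29*g/4 - 3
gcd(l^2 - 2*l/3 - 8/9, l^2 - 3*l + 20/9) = l - 4/3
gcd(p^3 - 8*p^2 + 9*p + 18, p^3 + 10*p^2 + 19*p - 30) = 1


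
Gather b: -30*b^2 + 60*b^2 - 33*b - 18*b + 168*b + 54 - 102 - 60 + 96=30*b^2 + 117*b - 12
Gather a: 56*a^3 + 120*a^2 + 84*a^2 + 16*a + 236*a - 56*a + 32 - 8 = 56*a^3 + 204*a^2 + 196*a + 24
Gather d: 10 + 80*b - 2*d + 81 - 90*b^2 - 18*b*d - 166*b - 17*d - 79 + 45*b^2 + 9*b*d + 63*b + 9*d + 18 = -45*b^2 - 23*b + d*(-9*b - 10) + 30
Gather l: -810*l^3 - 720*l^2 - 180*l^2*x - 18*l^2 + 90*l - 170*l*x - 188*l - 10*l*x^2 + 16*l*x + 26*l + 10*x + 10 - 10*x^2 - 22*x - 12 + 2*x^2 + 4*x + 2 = -810*l^3 + l^2*(-180*x - 738) + l*(-10*x^2 - 154*x - 72) - 8*x^2 - 8*x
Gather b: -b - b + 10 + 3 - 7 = 6 - 2*b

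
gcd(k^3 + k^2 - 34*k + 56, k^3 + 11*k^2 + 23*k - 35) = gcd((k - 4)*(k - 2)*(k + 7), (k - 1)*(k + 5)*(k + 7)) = k + 7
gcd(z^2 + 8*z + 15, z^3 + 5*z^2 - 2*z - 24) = z + 3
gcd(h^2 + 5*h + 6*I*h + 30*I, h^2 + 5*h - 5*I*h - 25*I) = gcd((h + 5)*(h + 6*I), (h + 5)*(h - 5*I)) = h + 5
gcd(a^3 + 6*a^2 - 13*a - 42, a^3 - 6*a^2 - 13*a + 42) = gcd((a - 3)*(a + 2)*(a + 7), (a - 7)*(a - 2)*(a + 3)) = 1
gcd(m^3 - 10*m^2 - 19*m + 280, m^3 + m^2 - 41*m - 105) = m^2 - 2*m - 35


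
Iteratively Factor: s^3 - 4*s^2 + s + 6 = (s - 3)*(s^2 - s - 2) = (s - 3)*(s - 2)*(s + 1)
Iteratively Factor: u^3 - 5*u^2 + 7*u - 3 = (u - 1)*(u^2 - 4*u + 3) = (u - 1)^2*(u - 3)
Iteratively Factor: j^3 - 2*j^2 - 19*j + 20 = (j - 1)*(j^2 - j - 20) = (j - 1)*(j + 4)*(j - 5)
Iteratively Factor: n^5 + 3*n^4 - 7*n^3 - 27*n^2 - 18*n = (n + 2)*(n^4 + n^3 - 9*n^2 - 9*n) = n*(n + 2)*(n^3 + n^2 - 9*n - 9) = n*(n + 2)*(n + 3)*(n^2 - 2*n - 3) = n*(n + 1)*(n + 2)*(n + 3)*(n - 3)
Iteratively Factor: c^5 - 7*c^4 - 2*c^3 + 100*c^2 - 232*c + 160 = (c + 4)*(c^4 - 11*c^3 + 42*c^2 - 68*c + 40) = (c - 2)*(c + 4)*(c^3 - 9*c^2 + 24*c - 20) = (c - 5)*(c - 2)*(c + 4)*(c^2 - 4*c + 4) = (c - 5)*(c - 2)^2*(c + 4)*(c - 2)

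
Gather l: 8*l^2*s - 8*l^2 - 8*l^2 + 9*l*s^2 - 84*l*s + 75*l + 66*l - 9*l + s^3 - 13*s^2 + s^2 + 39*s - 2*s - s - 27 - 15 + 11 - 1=l^2*(8*s - 16) + l*(9*s^2 - 84*s + 132) + s^3 - 12*s^2 + 36*s - 32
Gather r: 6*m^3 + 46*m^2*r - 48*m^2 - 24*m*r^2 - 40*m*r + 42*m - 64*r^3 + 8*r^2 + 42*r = 6*m^3 - 48*m^2 + 42*m - 64*r^3 + r^2*(8 - 24*m) + r*(46*m^2 - 40*m + 42)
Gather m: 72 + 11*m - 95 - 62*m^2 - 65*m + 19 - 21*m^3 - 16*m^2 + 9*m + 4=-21*m^3 - 78*m^2 - 45*m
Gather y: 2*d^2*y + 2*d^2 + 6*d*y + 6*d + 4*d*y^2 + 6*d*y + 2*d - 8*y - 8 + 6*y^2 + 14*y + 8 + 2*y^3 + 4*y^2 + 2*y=2*d^2 + 8*d + 2*y^3 + y^2*(4*d + 10) + y*(2*d^2 + 12*d + 8)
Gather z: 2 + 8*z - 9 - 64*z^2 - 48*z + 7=-64*z^2 - 40*z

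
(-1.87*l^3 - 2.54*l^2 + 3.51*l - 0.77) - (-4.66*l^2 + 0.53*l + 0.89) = -1.87*l^3 + 2.12*l^2 + 2.98*l - 1.66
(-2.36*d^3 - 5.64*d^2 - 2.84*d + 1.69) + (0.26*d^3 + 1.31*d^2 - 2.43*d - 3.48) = -2.1*d^3 - 4.33*d^2 - 5.27*d - 1.79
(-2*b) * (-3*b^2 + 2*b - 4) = 6*b^3 - 4*b^2 + 8*b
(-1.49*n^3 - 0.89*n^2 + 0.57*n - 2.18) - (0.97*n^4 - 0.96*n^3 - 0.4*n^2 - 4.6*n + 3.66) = -0.97*n^4 - 0.53*n^3 - 0.49*n^2 + 5.17*n - 5.84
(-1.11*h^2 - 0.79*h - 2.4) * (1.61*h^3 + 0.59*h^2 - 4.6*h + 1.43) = -1.7871*h^5 - 1.9268*h^4 + 0.7759*h^3 + 0.6307*h^2 + 9.9103*h - 3.432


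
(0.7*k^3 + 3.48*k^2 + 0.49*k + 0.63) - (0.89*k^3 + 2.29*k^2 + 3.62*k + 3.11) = -0.19*k^3 + 1.19*k^2 - 3.13*k - 2.48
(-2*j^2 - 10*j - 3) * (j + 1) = -2*j^3 - 12*j^2 - 13*j - 3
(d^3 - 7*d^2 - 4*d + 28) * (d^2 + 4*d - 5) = d^5 - 3*d^4 - 37*d^3 + 47*d^2 + 132*d - 140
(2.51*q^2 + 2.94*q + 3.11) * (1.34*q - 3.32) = 3.3634*q^3 - 4.3936*q^2 - 5.5934*q - 10.3252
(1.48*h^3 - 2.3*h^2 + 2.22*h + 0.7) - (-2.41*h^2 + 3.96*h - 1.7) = 1.48*h^3 + 0.11*h^2 - 1.74*h + 2.4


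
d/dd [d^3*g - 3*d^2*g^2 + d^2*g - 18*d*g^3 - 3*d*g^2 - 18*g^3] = g*(3*d^2 - 6*d*g + 2*d - 18*g^2 - 3*g)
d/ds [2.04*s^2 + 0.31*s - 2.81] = 4.08*s + 0.31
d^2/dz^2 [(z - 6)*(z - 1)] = 2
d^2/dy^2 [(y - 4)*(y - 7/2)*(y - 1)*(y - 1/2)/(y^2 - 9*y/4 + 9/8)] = 4*(256*y^6 - 1728*y^5 + 4752*y^4 - 5760*y^3 + 2568*y^2 + 540*y - 639)/(512*y^6 - 3456*y^5 + 9504*y^4 - 13608*y^3 + 10692*y^2 - 4374*y + 729)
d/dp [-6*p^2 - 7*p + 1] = -12*p - 7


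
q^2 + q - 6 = (q - 2)*(q + 3)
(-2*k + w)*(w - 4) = -2*k*w + 8*k + w^2 - 4*w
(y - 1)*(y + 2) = y^2 + y - 2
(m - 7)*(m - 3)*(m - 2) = m^3 - 12*m^2 + 41*m - 42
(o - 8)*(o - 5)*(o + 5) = o^3 - 8*o^2 - 25*o + 200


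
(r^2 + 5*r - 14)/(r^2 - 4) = (r + 7)/(r + 2)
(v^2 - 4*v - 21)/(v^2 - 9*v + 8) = (v^2 - 4*v - 21)/(v^2 - 9*v + 8)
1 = 1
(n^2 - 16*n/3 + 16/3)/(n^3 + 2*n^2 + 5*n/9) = 3*(3*n^2 - 16*n + 16)/(n*(9*n^2 + 18*n + 5))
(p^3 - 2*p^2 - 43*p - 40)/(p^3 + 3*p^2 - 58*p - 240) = (p + 1)/(p + 6)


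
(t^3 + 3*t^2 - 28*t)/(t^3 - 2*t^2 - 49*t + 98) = t*(t - 4)/(t^2 - 9*t + 14)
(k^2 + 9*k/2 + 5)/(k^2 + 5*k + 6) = (k + 5/2)/(k + 3)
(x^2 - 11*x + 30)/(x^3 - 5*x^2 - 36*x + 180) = 1/(x + 6)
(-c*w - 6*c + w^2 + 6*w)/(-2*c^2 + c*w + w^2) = (w + 6)/(2*c + w)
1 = 1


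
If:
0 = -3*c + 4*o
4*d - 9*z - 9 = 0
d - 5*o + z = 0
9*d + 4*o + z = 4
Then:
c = -80/1431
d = 29/53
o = -20/477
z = -361/477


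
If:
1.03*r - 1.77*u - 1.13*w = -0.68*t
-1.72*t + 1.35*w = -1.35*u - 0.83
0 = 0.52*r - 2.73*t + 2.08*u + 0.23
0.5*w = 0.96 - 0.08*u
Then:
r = 6.99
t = 5.68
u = 5.59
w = 1.02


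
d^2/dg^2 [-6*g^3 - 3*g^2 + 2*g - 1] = -36*g - 6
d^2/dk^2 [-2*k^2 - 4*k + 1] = -4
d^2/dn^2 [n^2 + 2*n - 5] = 2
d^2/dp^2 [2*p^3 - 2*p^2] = 12*p - 4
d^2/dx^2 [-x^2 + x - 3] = -2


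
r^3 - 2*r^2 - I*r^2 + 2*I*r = r*(r - 2)*(r - I)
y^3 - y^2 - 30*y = y*(y - 6)*(y + 5)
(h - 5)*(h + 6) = h^2 + h - 30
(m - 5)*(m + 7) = m^2 + 2*m - 35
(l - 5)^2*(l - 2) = l^3 - 12*l^2 + 45*l - 50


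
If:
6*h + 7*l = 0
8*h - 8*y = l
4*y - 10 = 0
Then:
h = 70/31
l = -60/31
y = 5/2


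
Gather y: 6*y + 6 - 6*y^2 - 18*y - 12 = -6*y^2 - 12*y - 6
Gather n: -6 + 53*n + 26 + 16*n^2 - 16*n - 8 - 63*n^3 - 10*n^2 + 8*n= -63*n^3 + 6*n^2 + 45*n + 12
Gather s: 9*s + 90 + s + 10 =10*s + 100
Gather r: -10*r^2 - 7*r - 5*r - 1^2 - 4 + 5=-10*r^2 - 12*r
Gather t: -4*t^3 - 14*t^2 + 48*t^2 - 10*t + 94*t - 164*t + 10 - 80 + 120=-4*t^3 + 34*t^2 - 80*t + 50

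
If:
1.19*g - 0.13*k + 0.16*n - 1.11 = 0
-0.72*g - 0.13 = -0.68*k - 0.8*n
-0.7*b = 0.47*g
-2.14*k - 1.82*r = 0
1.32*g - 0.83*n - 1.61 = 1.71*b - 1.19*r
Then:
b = -0.41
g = 0.62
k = -0.99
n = 1.56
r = 1.16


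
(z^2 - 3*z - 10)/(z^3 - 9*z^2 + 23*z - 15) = (z + 2)/(z^2 - 4*z + 3)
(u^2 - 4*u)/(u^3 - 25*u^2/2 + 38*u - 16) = 2*u/(2*u^2 - 17*u + 8)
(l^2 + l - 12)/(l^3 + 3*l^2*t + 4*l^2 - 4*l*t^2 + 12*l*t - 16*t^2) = (3 - l)/(-l^2 - 3*l*t + 4*t^2)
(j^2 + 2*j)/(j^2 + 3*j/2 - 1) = 2*j/(2*j - 1)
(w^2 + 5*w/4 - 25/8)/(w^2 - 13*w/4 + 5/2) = (w + 5/2)/(w - 2)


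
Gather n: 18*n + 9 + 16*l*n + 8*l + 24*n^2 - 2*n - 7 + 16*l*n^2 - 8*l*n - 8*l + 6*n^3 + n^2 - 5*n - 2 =6*n^3 + n^2*(16*l + 25) + n*(8*l + 11)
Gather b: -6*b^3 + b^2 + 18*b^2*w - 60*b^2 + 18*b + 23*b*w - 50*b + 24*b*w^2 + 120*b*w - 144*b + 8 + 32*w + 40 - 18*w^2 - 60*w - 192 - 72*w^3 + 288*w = -6*b^3 + b^2*(18*w - 59) + b*(24*w^2 + 143*w - 176) - 72*w^3 - 18*w^2 + 260*w - 144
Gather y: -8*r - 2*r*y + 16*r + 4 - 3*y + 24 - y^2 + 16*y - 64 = 8*r - y^2 + y*(13 - 2*r) - 36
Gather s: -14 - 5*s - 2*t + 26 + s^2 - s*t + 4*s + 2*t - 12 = s^2 + s*(-t - 1)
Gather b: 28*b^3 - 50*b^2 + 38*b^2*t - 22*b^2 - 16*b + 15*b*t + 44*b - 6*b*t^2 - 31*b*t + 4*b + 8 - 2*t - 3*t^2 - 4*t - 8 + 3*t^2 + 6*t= 28*b^3 + b^2*(38*t - 72) + b*(-6*t^2 - 16*t + 32)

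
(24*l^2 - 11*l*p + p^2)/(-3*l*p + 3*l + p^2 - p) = (-8*l + p)/(p - 1)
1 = 1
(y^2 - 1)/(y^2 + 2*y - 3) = (y + 1)/(y + 3)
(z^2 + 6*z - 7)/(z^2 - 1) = (z + 7)/(z + 1)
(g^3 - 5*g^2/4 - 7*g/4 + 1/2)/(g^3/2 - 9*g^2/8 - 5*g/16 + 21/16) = 4*(4*g^2 - 9*g + 2)/(8*g^2 - 26*g + 21)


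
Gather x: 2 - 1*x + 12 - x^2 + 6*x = -x^2 + 5*x + 14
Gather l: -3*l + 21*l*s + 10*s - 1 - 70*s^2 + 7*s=l*(21*s - 3) - 70*s^2 + 17*s - 1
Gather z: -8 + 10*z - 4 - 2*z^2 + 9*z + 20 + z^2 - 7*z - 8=-z^2 + 12*z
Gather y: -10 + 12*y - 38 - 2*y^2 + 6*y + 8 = -2*y^2 + 18*y - 40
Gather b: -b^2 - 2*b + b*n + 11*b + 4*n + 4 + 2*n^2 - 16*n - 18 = -b^2 + b*(n + 9) + 2*n^2 - 12*n - 14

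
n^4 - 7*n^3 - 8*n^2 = n^2*(n - 8)*(n + 1)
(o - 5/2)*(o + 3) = o^2 + o/2 - 15/2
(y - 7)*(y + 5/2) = y^2 - 9*y/2 - 35/2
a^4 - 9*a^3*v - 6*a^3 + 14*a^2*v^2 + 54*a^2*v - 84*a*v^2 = a*(a - 6)*(a - 7*v)*(a - 2*v)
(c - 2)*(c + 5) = c^2 + 3*c - 10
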